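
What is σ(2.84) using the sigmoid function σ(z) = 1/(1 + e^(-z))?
0.9448

sigmoid(2.84) = 1/(1 + e^(-2.84)) = 1/(1 + 0.05843) = 0.9448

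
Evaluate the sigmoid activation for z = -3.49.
0.0296

sigmoid(-3.49) = 1/(1 + e^(3.49)) = 1/(1 + 32.79) = 0.0296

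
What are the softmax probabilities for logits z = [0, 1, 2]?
p = [0.09, 0.2447, 0.6652]

exp(z) = [1, 2.718, 7.389]
Sum = 11.11
p = [0.09, 0.2447, 0.6652]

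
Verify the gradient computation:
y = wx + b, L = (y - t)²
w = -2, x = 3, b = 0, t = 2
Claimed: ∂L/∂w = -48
Correct

y = (-2)(3) + 0 = -6
∂L/∂y = 2(y - t) = 2(-6 - 2) = -16
∂y/∂w = x = 3
∂L/∂w = -16 × 3 = -48

Claimed value: -48
Correct: The correct gradient is -48.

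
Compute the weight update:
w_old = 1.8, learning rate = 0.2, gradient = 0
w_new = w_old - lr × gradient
w_new = 1.8

w_new = w - η·∂L/∂w = 1.8 - 0.2×(0) = 1.8 - (0) = 1.8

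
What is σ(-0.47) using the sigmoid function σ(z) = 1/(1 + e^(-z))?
0.3846

sigmoid(-0.47) = 1/(1 + e^(0.47)) = 1/(1 + 1.6) = 0.3846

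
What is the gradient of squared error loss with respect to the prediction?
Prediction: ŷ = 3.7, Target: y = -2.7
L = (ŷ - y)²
∂L/∂ŷ = 12.8

∂L/∂ŷ = 2(ŷ - y) = 2(3.7 - -2.7) = 2(6.4) = 12.8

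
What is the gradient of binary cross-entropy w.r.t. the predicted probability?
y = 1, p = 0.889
∂L/∂p = -1.125

∂L/∂p = -y/p + (1-y)/(1-p) = -1/0.889 + 0 = -1.125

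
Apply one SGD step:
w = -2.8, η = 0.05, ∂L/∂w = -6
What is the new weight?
w_new = -2.5

w_new = w - η·∂L/∂w = -2.8 - 0.05×(-6) = -2.8 - (-0.3) = -2.5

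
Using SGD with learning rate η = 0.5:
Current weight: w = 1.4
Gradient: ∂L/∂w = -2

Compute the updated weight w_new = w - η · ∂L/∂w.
w_new = 2.4

w_new = w - η·∂L/∂w = 1.4 - 0.5×(-2) = 1.4 - (-1) = 2.4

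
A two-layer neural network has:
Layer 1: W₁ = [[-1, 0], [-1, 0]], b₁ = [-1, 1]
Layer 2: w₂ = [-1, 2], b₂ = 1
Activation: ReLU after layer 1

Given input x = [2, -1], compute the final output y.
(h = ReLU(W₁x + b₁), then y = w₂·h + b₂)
y = 1

Layer 1 pre-activation: z₁ = [-3, -1]
After ReLU: h = [0, 0]
Layer 2 output: y = -1×0 + 2×0 + 1 = 1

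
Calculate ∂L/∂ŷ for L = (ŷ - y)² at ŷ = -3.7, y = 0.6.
∂L/∂ŷ = -8.6

∂L/∂ŷ = 2(ŷ - y) = 2(-3.7 - 0.6) = 2(-4.3) = -8.6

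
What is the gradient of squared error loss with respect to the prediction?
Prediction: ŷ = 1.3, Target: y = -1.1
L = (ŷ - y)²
∂L/∂ŷ = 4.8

∂L/∂ŷ = 2(ŷ - y) = 2(1.3 - -1.1) = 2(2.4) = 4.8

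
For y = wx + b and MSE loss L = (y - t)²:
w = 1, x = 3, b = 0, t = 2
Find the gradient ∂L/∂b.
∂L/∂b = 2

y = wx + b = (1)(3) + 0 = 3
∂L/∂y = 2(y - t) = 2(3 - 2) = 2
∂y/∂b = 1
∂L/∂b = ∂L/∂y · ∂y/∂b = 2 × 1 = 2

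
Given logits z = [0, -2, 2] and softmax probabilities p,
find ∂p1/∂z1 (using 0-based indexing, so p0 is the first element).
∂p1/∂z1 = 0.01562

p = softmax(z) = [0.1173, 0.01588, 0.8668]
p1 = 0.01588

∂p1/∂z1 = p1(1 - p1) = 0.01588 × (1 - 0.01588) = 0.01562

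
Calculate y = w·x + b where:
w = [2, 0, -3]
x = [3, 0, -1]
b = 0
y = 9

y = (2)(3) + (0)(0) + (-3)(-1) + 0 = 9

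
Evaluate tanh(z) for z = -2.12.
-0.9716

tanh(-2.12) = (e^(-2.12) - e^(2.12))/(e^(-2.12) + e^(2.12)) = -0.9716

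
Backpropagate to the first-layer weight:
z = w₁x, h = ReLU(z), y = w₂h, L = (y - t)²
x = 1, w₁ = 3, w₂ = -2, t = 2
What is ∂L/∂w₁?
∂L/∂w₁ = 32

Forward pass:
z = w₁x = 3×1 = 3
h = ReLU(3) = 3
y = w₂h = -2×3 = -6

Backward pass:
∂L/∂y = 2(y - t) = 2(-6 - 2) = -16
∂y/∂h = w₂ = -2
∂h/∂z = 1 (ReLU derivative)
∂z/∂w₁ = x = 1

∂L/∂w₁ = -16 × -2 × 1 × 1 = 32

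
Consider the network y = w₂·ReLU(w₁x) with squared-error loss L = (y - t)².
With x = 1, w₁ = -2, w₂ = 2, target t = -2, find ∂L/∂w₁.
∂L/∂w₁ = 0

Forward pass:
z = w₁x = -2×1 = -2
h = ReLU(-2) = 0
y = w₂h = 2×0 = 0

Backward pass:
∂L/∂y = 2(y - t) = 2(0 - -2) = 4
∂y/∂h = w₂ = 2
∂h/∂z = 0 (ReLU derivative)
∂z/∂w₁ = x = 1

∂L/∂w₁ = 4 × 2 × 0 × 1 = 0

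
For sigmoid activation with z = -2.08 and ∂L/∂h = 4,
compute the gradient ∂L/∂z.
∂L/∂z = 0.3949

σ(-2.08) = 0.1111
σ'(-2.08) = σ(-2.08)(1 - σ(-2.08)) = 0.1111 × 0.8889 = 0.09872
∂L/∂z = ∂L/∂h · σ'(z) = 4 × 0.09872 = 0.3949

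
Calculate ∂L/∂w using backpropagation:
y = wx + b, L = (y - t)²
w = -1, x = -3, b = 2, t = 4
∂L/∂w = -6

y = wx + b = (-1)(-3) + 2 = 5
∂L/∂y = 2(y - t) = 2(5 - 4) = 2
∂y/∂w = x = -3
∂L/∂w = ∂L/∂y · ∂y/∂w = 2 × -3 = -6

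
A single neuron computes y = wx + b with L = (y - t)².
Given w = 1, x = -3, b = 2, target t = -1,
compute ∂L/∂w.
∂L/∂w = 0

y = wx + b = (1)(-3) + 2 = -1
∂L/∂y = 2(y - t) = 2(-1 - -1) = 0
∂y/∂w = x = -3
∂L/∂w = ∂L/∂y · ∂y/∂w = 0 × -3 = 0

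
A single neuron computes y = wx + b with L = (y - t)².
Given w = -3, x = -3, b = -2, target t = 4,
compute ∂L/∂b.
∂L/∂b = 6

y = wx + b = (-3)(-3) + -2 = 7
∂L/∂y = 2(y - t) = 2(7 - 4) = 6
∂y/∂b = 1
∂L/∂b = ∂L/∂y · ∂y/∂b = 6 × 1 = 6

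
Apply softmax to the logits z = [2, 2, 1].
p = [0.4223, 0.4223, 0.1554]

exp(z) = [7.389, 7.389, 2.718]
Sum = 17.5
p = [0.4223, 0.4223, 0.1554]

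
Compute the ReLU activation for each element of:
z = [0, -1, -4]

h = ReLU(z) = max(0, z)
h = [0, 0, 0]

ReLU applied element-wise: max(0,0)=0, max(0,-1)=0, max(0,-4)=0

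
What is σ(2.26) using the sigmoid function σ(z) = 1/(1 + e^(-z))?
0.9055

sigmoid(2.26) = 1/(1 + e^(-2.26)) = 1/(1 + 0.1044) = 0.9055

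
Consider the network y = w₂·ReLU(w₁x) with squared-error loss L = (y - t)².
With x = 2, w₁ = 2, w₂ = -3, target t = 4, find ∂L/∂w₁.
∂L/∂w₁ = 192

Forward pass:
z = w₁x = 2×2 = 4
h = ReLU(4) = 4
y = w₂h = -3×4 = -12

Backward pass:
∂L/∂y = 2(y - t) = 2(-12 - 4) = -32
∂y/∂h = w₂ = -3
∂h/∂z = 1 (ReLU derivative)
∂z/∂w₁ = x = 2

∂L/∂w₁ = -32 × -3 × 1 × 2 = 192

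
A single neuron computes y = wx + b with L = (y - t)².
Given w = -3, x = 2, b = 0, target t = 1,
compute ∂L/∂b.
∂L/∂b = -14

y = wx + b = (-3)(2) + 0 = -6
∂L/∂y = 2(y - t) = 2(-6 - 1) = -14
∂y/∂b = 1
∂L/∂b = ∂L/∂y · ∂y/∂b = -14 × 1 = -14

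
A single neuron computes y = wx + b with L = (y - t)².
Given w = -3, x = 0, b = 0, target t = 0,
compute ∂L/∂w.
∂L/∂w = 0

y = wx + b = (-3)(0) + 0 = 0
∂L/∂y = 2(y - t) = 2(0 - 0) = 0
∂y/∂w = x = 0
∂L/∂w = ∂L/∂y · ∂y/∂w = 0 × 0 = 0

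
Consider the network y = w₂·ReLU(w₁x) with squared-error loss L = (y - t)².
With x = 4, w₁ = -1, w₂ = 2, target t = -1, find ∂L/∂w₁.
∂L/∂w₁ = 0

Forward pass:
z = w₁x = -1×4 = -4
h = ReLU(-4) = 0
y = w₂h = 2×0 = 0

Backward pass:
∂L/∂y = 2(y - t) = 2(0 - -1) = 2
∂y/∂h = w₂ = 2
∂h/∂z = 0 (ReLU derivative)
∂z/∂w₁ = x = 4

∂L/∂w₁ = 2 × 2 × 0 × 4 = 0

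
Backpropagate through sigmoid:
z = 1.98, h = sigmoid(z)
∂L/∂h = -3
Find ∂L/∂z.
∂L/∂z = -0.3198

σ(1.98) = 0.8787
σ'(1.98) = σ(1.98)(1 - σ(1.98)) = 0.8787 × 0.1213 = 0.1066
∂L/∂z = ∂L/∂h · σ'(z) = -3 × 0.1066 = -0.3198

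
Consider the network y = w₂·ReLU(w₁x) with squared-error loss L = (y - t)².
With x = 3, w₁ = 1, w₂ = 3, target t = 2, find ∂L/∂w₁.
∂L/∂w₁ = 126

Forward pass:
z = w₁x = 1×3 = 3
h = ReLU(3) = 3
y = w₂h = 3×3 = 9

Backward pass:
∂L/∂y = 2(y - t) = 2(9 - 2) = 14
∂y/∂h = w₂ = 3
∂h/∂z = 1 (ReLU derivative)
∂z/∂w₁ = x = 3

∂L/∂w₁ = 14 × 3 × 1 × 3 = 126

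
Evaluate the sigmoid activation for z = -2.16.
0.1034

sigmoid(-2.16) = 1/(1 + e^(2.16)) = 1/(1 + 8.671) = 0.1034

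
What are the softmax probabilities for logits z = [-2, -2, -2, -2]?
p = [0.25, 0.25, 0.25, 0.25]

exp(z) = [0.1353, 0.1353, 0.1353, 0.1353]
Sum = 0.5413
p = [0.25, 0.25, 0.25, 0.25]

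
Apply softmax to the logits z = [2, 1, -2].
p = [0.7214, 0.2654, 0.0132]

exp(z) = [7.389, 2.718, 0.1353]
Sum = 10.24
p = [0.7214, 0.2654, 0.0132]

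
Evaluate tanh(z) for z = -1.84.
-0.9508

tanh(-1.84) = (e^(-1.84) - e^(1.84))/(e^(-1.84) + e^(1.84)) = -0.9508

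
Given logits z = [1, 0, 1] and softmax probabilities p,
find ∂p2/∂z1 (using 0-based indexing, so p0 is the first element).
∂p2/∂z1 = -0.06561

p = softmax(z) = [0.4223, 0.1554, 0.4223]
p2 = 0.4223, p1 = 0.1554

∂p2/∂z1 = -p2 × p1 = -0.4223 × 0.1554 = -0.06561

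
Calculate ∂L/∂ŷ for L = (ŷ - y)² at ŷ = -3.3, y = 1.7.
∂L/∂ŷ = -10.0

∂L/∂ŷ = 2(ŷ - y) = 2(-3.3 - 1.7) = 2(-5.0) = -10.0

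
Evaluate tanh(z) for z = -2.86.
-0.9935

tanh(-2.86) = (e^(-2.86) - e^(2.86))/(e^(-2.86) + e^(2.86)) = -0.9935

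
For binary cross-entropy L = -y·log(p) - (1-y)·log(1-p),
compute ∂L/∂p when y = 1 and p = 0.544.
∂L/∂p = -1.838

∂L/∂p = -y/p + (1-y)/(1-p) = -1/0.544 + 0 = -1.838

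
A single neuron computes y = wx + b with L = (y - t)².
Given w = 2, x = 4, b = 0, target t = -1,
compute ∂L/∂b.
∂L/∂b = 18

y = wx + b = (2)(4) + 0 = 8
∂L/∂y = 2(y - t) = 2(8 - -1) = 18
∂y/∂b = 1
∂L/∂b = ∂L/∂y · ∂y/∂b = 18 × 1 = 18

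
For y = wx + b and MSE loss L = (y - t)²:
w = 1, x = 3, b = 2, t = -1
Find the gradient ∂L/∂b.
∂L/∂b = 12

y = wx + b = (1)(3) + 2 = 5
∂L/∂y = 2(y - t) = 2(5 - -1) = 12
∂y/∂b = 1
∂L/∂b = ∂L/∂y · ∂y/∂b = 12 × 1 = 12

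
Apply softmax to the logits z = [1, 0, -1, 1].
p = [0.3995, 0.147, 0.0541, 0.3995]

exp(z) = [2.718, 1, 0.3679, 2.718]
Sum = 6.804
p = [0.3995, 0.147, 0.0541, 0.3995]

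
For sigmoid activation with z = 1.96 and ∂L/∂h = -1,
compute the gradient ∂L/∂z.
∂L/∂z = -0.1082

σ(1.96) = 0.8765
σ'(1.96) = σ(1.96)(1 - σ(1.96)) = 0.8765 × 0.1235 = 0.1082
∂L/∂z = ∂L/∂h · σ'(z) = -1 × 0.1082 = -0.1082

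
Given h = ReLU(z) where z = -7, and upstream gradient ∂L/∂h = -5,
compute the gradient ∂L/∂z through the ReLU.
∂L/∂z = 0

h = ReLU(-7) = 0
Since z < 0: ∂h/∂z = 0
∂L/∂z = ∂L/∂h · ∂h/∂z = -5 × 0 = 0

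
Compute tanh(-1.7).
-0.9354

tanh(-1.7) = (e^(-1.7) - e^(1.7))/(e^(-1.7) + e^(1.7)) = -0.9354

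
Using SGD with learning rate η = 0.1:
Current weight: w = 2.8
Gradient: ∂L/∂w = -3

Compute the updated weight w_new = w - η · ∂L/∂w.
w_new = 3.1

w_new = w - η·∂L/∂w = 2.8 - 0.1×(-3) = 2.8 - (-0.3) = 3.1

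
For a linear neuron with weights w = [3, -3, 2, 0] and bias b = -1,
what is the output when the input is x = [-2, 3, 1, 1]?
y = -14

y = (3)(-2) + (-3)(3) + (2)(1) + (0)(1) + -1 = -14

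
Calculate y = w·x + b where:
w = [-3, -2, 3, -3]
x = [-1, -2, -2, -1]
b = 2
y = 6

y = (-3)(-1) + (-2)(-2) + (3)(-2) + (-3)(-1) + 2 = 6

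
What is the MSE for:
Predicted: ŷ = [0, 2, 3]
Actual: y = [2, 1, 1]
MSE = 3

MSE = (1/3)((0-2)² + (2-1)² + (3-1)²) = (1/3)(4 + 1 + 4) = 3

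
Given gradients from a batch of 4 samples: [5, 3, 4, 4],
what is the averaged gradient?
Average gradient = 4

Average = (1/4)(5 + 3 + 4 + 4) = 16/4 = 4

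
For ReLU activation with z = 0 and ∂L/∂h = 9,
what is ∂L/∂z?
∂L/∂z = 0

h = ReLU(0) = 0
At z = 0: ∂h/∂z = 0 (by convention)
∂L/∂z = ∂L/∂h · ∂h/∂z = 9 × 0 = 0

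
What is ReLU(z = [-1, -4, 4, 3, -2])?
h = [0, 0, 4, 3, 0]

ReLU applied element-wise: max(0,-1)=0, max(0,-4)=0, max(0,4)=4, max(0,3)=3, max(0,-2)=0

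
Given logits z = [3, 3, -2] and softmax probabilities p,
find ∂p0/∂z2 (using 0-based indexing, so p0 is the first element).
∂p0/∂z2 = -0.001673

p = softmax(z) = [0.4983, 0.4983, 0.003358]
p0 = 0.4983, p2 = 0.003358

∂p0/∂z2 = -p0 × p2 = -0.4983 × 0.003358 = -0.001673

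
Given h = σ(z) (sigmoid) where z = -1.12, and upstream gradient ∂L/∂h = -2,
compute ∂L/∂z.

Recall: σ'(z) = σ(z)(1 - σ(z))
∂L/∂z = -0.371

σ(-1.12) = 0.246
σ'(-1.12) = σ(-1.12)(1 - σ(-1.12)) = 0.246 × 0.754 = 0.1855
∂L/∂z = ∂L/∂h · σ'(z) = -2 × 0.1855 = -0.371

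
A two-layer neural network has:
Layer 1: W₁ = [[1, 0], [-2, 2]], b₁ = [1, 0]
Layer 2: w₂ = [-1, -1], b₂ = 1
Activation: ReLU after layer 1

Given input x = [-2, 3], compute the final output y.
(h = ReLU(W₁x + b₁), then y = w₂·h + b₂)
y = -9

Layer 1 pre-activation: z₁ = [-1, 10]
After ReLU: h = [0, 10]
Layer 2 output: y = -1×0 + -1×10 + 1 = -9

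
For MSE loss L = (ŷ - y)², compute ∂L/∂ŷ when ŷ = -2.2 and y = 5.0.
∂L/∂ŷ = -14.4

∂L/∂ŷ = 2(ŷ - y) = 2(-2.2 - 5.0) = 2(-7.2) = -14.4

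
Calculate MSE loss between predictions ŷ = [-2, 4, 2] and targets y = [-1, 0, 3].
MSE = 6

MSE = (1/3)((-2--1)² + (4-0)² + (2-3)²) = (1/3)(1 + 16 + 1) = 6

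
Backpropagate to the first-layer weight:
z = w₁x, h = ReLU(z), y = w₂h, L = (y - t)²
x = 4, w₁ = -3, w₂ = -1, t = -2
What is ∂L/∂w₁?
∂L/∂w₁ = 0

Forward pass:
z = w₁x = -3×4 = -12
h = ReLU(-12) = 0
y = w₂h = -1×0 = 0

Backward pass:
∂L/∂y = 2(y - t) = 2(0 - -2) = 4
∂y/∂h = w₂ = -1
∂h/∂z = 0 (ReLU derivative)
∂z/∂w₁ = x = 4

∂L/∂w₁ = 4 × -1 × 0 × 4 = 0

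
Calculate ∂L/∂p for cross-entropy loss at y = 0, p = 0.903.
∂L/∂p = 10.31

∂L/∂p = -y/p + (1-y)/(1-p) = 0 + 1/0.097 = 10.31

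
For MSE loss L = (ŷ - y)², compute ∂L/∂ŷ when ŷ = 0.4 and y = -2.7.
∂L/∂ŷ = 6.2

∂L/∂ŷ = 2(ŷ - y) = 2(0.4 - -2.7) = 2(3.1) = 6.2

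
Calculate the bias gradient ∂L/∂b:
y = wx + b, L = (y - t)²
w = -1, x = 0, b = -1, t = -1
∂L/∂b = 0

y = wx + b = (-1)(0) + -1 = -1
∂L/∂y = 2(y - t) = 2(-1 - -1) = 0
∂y/∂b = 1
∂L/∂b = ∂L/∂y · ∂y/∂b = 0 × 1 = 0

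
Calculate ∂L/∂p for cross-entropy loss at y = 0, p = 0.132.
∂L/∂p = 1.152

∂L/∂p = -y/p + (1-y)/(1-p) = 0 + 1/0.868 = 1.152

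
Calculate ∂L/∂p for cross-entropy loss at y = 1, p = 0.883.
∂L/∂p = -1.133

∂L/∂p = -y/p + (1-y)/(1-p) = -1/0.883 + 0 = -1.133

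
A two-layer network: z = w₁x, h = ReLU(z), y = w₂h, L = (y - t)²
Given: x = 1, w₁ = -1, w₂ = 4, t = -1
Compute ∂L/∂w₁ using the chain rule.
∂L/∂w₁ = 0

Forward pass:
z = w₁x = -1×1 = -1
h = ReLU(-1) = 0
y = w₂h = 4×0 = 0

Backward pass:
∂L/∂y = 2(y - t) = 2(0 - -1) = 2
∂y/∂h = w₂ = 4
∂h/∂z = 0 (ReLU derivative)
∂z/∂w₁ = x = 1

∂L/∂w₁ = 2 × 4 × 0 × 1 = 0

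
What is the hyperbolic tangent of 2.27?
0.9789

tanh(2.27) = (e^(2.27) - e^(-2.27))/(e^(2.27) + e^(-2.27)) = 0.9789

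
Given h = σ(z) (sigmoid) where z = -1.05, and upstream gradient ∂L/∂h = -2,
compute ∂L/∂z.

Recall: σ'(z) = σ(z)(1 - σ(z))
∂L/∂z = -0.3841

σ(-1.05) = 0.2592
σ'(-1.05) = σ(-1.05)(1 - σ(-1.05)) = 0.2592 × 0.7408 = 0.192
∂L/∂z = ∂L/∂h · σ'(z) = -2 × 0.192 = -0.3841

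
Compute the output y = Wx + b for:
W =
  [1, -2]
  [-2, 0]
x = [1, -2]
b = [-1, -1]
y = [4, -3]

Wx = [1×1 + -2×-2, -2×1 + 0×-2]
   = [5, -2]
y = Wx + b = [5 + -1, -2 + -1] = [4, -3]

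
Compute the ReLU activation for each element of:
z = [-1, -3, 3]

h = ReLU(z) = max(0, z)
h = [0, 0, 3]

ReLU applied element-wise: max(0,-1)=0, max(0,-3)=0, max(0,3)=3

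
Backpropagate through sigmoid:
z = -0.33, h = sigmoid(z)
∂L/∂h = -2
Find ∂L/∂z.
∂L/∂z = -0.4866

σ(-0.33) = 0.4182
σ'(-0.33) = σ(-0.33)(1 - σ(-0.33)) = 0.4182 × 0.5818 = 0.2433
∂L/∂z = ∂L/∂h · σ'(z) = -2 × 0.2433 = -0.4866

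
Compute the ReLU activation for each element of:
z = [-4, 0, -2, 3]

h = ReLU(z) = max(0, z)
h = [0, 0, 0, 3]

ReLU applied element-wise: max(0,-4)=0, max(0,0)=0, max(0,-2)=0, max(0,3)=3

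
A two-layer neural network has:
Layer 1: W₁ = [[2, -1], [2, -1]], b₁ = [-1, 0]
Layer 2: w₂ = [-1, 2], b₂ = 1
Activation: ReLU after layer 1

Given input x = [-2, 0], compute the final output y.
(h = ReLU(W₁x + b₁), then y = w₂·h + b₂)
y = 1

Layer 1 pre-activation: z₁ = [-5, -4]
After ReLU: h = [0, 0]
Layer 2 output: y = -1×0 + 2×0 + 1 = 1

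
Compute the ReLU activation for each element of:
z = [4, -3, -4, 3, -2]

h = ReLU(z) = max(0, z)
h = [4, 0, 0, 3, 0]

ReLU applied element-wise: max(0,4)=4, max(0,-3)=0, max(0,-4)=0, max(0,3)=3, max(0,-2)=0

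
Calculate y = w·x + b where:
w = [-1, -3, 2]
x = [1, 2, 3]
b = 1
y = 0

y = (-1)(1) + (-3)(2) + (2)(3) + 1 = 0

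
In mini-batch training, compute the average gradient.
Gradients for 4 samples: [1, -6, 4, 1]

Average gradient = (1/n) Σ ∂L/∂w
Average gradient = 0

Average = (1/4)(1 + -6 + 4 + 1) = 0/4 = 0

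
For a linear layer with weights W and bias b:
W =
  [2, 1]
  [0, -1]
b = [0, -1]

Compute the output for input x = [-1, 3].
y = [1, -4]

Wx = [2×-1 + 1×3, 0×-1 + -1×3]
   = [1, -3]
y = Wx + b = [1 + 0, -3 + -1] = [1, -4]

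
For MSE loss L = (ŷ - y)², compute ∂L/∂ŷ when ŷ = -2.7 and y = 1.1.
∂L/∂ŷ = -7.6

∂L/∂ŷ = 2(ŷ - y) = 2(-2.7 - 1.1) = 2(-3.8) = -7.6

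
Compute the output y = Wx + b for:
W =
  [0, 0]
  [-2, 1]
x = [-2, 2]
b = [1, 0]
y = [1, 6]

Wx = [0×-2 + 0×2, -2×-2 + 1×2]
   = [0, 6]
y = Wx + b = [0 + 1, 6 + 0] = [1, 6]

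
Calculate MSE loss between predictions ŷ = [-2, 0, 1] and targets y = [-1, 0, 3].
MSE = 1.667

MSE = (1/3)((-2--1)² + (0-0)² + (1-3)²) = (1/3)(1 + 0 + 4) = 1.667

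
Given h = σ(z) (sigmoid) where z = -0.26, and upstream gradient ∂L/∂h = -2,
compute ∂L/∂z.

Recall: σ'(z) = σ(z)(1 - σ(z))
∂L/∂z = -0.4916

σ(-0.26) = 0.4354
σ'(-0.26) = σ(-0.26)(1 - σ(-0.26)) = 0.4354 × 0.5646 = 0.2458
∂L/∂z = ∂L/∂h · σ'(z) = -2 × 0.2458 = -0.4916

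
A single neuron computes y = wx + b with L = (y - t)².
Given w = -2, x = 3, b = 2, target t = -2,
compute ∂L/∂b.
∂L/∂b = -4

y = wx + b = (-2)(3) + 2 = -4
∂L/∂y = 2(y - t) = 2(-4 - -2) = -4
∂y/∂b = 1
∂L/∂b = ∂L/∂y · ∂y/∂b = -4 × 1 = -4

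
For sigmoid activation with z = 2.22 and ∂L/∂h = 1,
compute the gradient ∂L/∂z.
∂L/∂z = 0.08837

σ(2.22) = 0.902
σ'(2.22) = σ(2.22)(1 - σ(2.22)) = 0.902 × 0.09797 = 0.08837
∂L/∂z = ∂L/∂h · σ'(z) = 1 × 0.08837 = 0.08837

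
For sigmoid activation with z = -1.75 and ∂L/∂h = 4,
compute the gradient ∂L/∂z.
∂L/∂z = 0.5045

σ(-1.75) = 0.148
σ'(-1.75) = σ(-1.75)(1 - σ(-1.75)) = 0.148 × 0.852 = 0.1261
∂L/∂z = ∂L/∂h · σ'(z) = 4 × 0.1261 = 0.5045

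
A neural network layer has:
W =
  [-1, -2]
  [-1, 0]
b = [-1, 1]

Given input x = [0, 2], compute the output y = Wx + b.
y = [-5, 1]

Wx = [-1×0 + -2×2, -1×0 + 0×2]
   = [-4, 0]
y = Wx + b = [-4 + -1, 0 + 1] = [-5, 1]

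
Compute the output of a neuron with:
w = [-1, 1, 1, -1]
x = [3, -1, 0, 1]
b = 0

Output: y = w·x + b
y = -5

y = (-1)(3) + (1)(-1) + (1)(0) + (-1)(1) + 0 = -5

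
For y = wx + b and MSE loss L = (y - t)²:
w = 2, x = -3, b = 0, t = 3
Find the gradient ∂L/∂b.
∂L/∂b = -18

y = wx + b = (2)(-3) + 0 = -6
∂L/∂y = 2(y - t) = 2(-6 - 3) = -18
∂y/∂b = 1
∂L/∂b = ∂L/∂y · ∂y/∂b = -18 × 1 = -18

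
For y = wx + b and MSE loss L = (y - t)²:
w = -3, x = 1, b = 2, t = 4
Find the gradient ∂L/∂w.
∂L/∂w = -10

y = wx + b = (-3)(1) + 2 = -1
∂L/∂y = 2(y - t) = 2(-1 - 4) = -10
∂y/∂w = x = 1
∂L/∂w = ∂L/∂y · ∂y/∂w = -10 × 1 = -10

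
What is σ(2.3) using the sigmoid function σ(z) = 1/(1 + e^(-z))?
0.9089

sigmoid(2.3) = 1/(1 + e^(-2.3)) = 1/(1 + 0.1003) = 0.9089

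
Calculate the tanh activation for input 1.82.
0.9488

tanh(1.82) = (e^(1.82) - e^(-1.82))/(e^(1.82) + e^(-1.82)) = 0.9488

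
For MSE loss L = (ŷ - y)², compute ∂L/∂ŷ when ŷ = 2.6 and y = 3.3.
∂L/∂ŷ = -1.4

∂L/∂ŷ = 2(ŷ - y) = 2(2.6 - 3.3) = 2(-0.7) = -1.4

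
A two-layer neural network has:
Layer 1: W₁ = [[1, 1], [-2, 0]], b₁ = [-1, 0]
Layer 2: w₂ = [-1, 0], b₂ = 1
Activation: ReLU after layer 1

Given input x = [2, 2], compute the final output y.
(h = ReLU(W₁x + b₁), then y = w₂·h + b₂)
y = -2

Layer 1 pre-activation: z₁ = [3, -4]
After ReLU: h = [3, 0]
Layer 2 output: y = -1×3 + 0×0 + 1 = -2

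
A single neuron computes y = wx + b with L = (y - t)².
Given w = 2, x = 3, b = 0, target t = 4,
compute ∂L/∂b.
∂L/∂b = 4

y = wx + b = (2)(3) + 0 = 6
∂L/∂y = 2(y - t) = 2(6 - 4) = 4
∂y/∂b = 1
∂L/∂b = ∂L/∂y · ∂y/∂b = 4 × 1 = 4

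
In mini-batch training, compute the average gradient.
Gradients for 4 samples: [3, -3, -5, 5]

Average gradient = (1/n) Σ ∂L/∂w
Average gradient = 0

Average = (1/4)(3 + -3 + -5 + 5) = 0/4 = 0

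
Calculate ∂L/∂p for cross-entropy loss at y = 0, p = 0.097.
∂L/∂p = 1.107

∂L/∂p = -y/p + (1-y)/(1-p) = 0 + 1/0.903 = 1.107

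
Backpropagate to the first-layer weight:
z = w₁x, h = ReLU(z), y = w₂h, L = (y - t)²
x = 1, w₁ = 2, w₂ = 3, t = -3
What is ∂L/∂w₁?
∂L/∂w₁ = 54

Forward pass:
z = w₁x = 2×1 = 2
h = ReLU(2) = 2
y = w₂h = 3×2 = 6

Backward pass:
∂L/∂y = 2(y - t) = 2(6 - -3) = 18
∂y/∂h = w₂ = 3
∂h/∂z = 1 (ReLU derivative)
∂z/∂w₁ = x = 1

∂L/∂w₁ = 18 × 3 × 1 × 1 = 54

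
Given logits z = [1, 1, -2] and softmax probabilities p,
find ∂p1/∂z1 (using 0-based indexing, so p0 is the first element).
∂p1/∂z1 = 0.2499

p = softmax(z) = [0.4879, 0.4879, 0.02429]
p1 = 0.4879

∂p1/∂z1 = p1(1 - p1) = 0.4879 × (1 - 0.4879) = 0.2499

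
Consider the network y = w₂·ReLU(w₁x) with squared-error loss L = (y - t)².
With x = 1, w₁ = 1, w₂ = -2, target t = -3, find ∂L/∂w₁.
∂L/∂w₁ = -4

Forward pass:
z = w₁x = 1×1 = 1
h = ReLU(1) = 1
y = w₂h = -2×1 = -2

Backward pass:
∂L/∂y = 2(y - t) = 2(-2 - -3) = 2
∂y/∂h = w₂ = -2
∂h/∂z = 1 (ReLU derivative)
∂z/∂w₁ = x = 1

∂L/∂w₁ = 2 × -2 × 1 × 1 = -4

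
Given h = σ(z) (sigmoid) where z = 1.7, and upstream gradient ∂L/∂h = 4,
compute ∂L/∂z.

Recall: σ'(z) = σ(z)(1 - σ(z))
∂L/∂z = 0.5224

σ(1.7) = 0.8455
σ'(1.7) = σ(1.7)(1 - σ(1.7)) = 0.8455 × 0.1545 = 0.1306
∂L/∂z = ∂L/∂h · σ'(z) = 4 × 0.1306 = 0.5224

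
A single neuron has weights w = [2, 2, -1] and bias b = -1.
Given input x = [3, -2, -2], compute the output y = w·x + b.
y = 3

y = (2)(3) + (2)(-2) + (-1)(-2) + -1 = 3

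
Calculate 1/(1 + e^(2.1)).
0.1091

sigmoid(-2.1) = 1/(1 + e^(2.1)) = 1/(1 + 8.166) = 0.1091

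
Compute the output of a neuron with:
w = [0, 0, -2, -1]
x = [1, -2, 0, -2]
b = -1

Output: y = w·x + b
y = 1

y = (0)(1) + (0)(-2) + (-2)(0) + (-1)(-2) + -1 = 1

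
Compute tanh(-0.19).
-0.1877

tanh(-0.19) = (e^(-0.19) - e^(0.19))/(e^(-0.19) + e^(0.19)) = -0.1877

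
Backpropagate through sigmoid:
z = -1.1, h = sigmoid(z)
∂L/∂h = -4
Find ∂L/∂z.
∂L/∂z = -0.7495

σ(-1.1) = 0.2497
σ'(-1.1) = σ(-1.1)(1 - σ(-1.1)) = 0.2497 × 0.7503 = 0.1874
∂L/∂z = ∂L/∂h · σ'(z) = -4 × 0.1874 = -0.7495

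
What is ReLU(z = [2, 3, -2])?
h = [2, 3, 0]

ReLU applied element-wise: max(0,2)=2, max(0,3)=3, max(0,-2)=0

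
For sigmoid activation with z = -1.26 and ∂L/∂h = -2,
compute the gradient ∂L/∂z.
∂L/∂z = -0.3443

σ(-1.26) = 0.221
σ'(-1.26) = σ(-1.26)(1 - σ(-1.26)) = 0.221 × 0.779 = 0.1721
∂L/∂z = ∂L/∂h · σ'(z) = -2 × 0.1721 = -0.3443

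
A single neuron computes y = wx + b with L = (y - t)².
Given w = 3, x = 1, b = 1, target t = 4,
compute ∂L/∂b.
∂L/∂b = 0

y = wx + b = (3)(1) + 1 = 4
∂L/∂y = 2(y - t) = 2(4 - 4) = 0
∂y/∂b = 1
∂L/∂b = ∂L/∂y · ∂y/∂b = 0 × 1 = 0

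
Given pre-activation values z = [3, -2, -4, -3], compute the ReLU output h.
h = [3, 0, 0, 0]

ReLU applied element-wise: max(0,3)=3, max(0,-2)=0, max(0,-4)=0, max(0,-3)=0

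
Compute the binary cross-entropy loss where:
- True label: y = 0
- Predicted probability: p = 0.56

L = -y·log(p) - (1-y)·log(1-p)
L = 0.821

L = -0·log(0.56) - 1·log(0.44) = -log(0.44) = 0.821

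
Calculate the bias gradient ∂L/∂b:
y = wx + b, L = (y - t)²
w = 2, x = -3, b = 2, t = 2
∂L/∂b = -12

y = wx + b = (2)(-3) + 2 = -4
∂L/∂y = 2(y - t) = 2(-4 - 2) = -12
∂y/∂b = 1
∂L/∂b = ∂L/∂y · ∂y/∂b = -12 × 1 = -12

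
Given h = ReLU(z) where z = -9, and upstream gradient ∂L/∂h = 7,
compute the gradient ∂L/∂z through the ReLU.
∂L/∂z = 0

h = ReLU(-9) = 0
Since z < 0: ∂h/∂z = 0
∂L/∂z = ∂L/∂h · ∂h/∂z = 7 × 0 = 0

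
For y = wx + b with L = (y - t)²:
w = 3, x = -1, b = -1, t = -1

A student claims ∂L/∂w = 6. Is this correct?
Correct

y = (3)(-1) + -1 = -4
∂L/∂y = 2(y - t) = 2(-4 - -1) = -6
∂y/∂w = x = -1
∂L/∂w = -6 × -1 = 6

Claimed value: 6
Correct: The correct gradient is 6.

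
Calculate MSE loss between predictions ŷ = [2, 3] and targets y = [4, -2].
MSE = 14.5

MSE = (1/2)((2-4)² + (3--2)²) = (1/2)(4 + 25) = 14.5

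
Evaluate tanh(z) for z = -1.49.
-0.9033

tanh(-1.49) = (e^(-1.49) - e^(1.49))/(e^(-1.49) + e^(1.49)) = -0.9033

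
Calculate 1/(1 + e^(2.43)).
0.08091

sigmoid(-2.43) = 1/(1 + e^(2.43)) = 1/(1 + 11.36) = 0.08091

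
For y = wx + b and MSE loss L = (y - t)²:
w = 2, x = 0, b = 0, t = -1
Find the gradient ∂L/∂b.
∂L/∂b = 2

y = wx + b = (2)(0) + 0 = 0
∂L/∂y = 2(y - t) = 2(0 - -1) = 2
∂y/∂b = 1
∂L/∂b = ∂L/∂y · ∂y/∂b = 2 × 1 = 2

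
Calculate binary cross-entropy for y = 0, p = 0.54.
L = 0.7765

L = -0·log(0.54) - 1·log(0.46) = -log(0.46) = 0.7765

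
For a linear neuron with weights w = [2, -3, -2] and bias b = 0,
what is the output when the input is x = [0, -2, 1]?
y = 4

y = (2)(0) + (-3)(-2) + (-2)(1) + 0 = 4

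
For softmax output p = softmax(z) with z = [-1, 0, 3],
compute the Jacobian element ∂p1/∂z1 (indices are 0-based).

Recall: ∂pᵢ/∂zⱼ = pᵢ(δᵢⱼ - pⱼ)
∂p1/∂z1 = 0.04444

p = softmax(z) = [0.01715, 0.04661, 0.9362]
p1 = 0.04661

∂p1/∂z1 = p1(1 - p1) = 0.04661 × (1 - 0.04661) = 0.04444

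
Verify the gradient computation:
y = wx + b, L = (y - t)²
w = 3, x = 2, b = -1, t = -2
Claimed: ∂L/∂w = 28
Correct

y = (3)(2) + -1 = 5
∂L/∂y = 2(y - t) = 2(5 - -2) = 14
∂y/∂w = x = 2
∂L/∂w = 14 × 2 = 28

Claimed value: 28
Correct: The correct gradient is 28.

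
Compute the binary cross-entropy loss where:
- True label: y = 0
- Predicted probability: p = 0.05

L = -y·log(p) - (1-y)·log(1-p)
L = 0.05129

L = -0·log(0.05) - 1·log(0.95) = -log(0.95) = 0.05129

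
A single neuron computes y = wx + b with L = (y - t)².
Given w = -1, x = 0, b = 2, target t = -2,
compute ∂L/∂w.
∂L/∂w = 0

y = wx + b = (-1)(0) + 2 = 2
∂L/∂y = 2(y - t) = 2(2 - -2) = 8
∂y/∂w = x = 0
∂L/∂w = ∂L/∂y · ∂y/∂w = 8 × 0 = 0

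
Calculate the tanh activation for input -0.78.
-0.6527

tanh(-0.78) = (e^(-0.78) - e^(0.78))/(e^(-0.78) + e^(0.78)) = -0.6527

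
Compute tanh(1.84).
0.9508

tanh(1.84) = (e^(1.84) - e^(-1.84))/(e^(1.84) + e^(-1.84)) = 0.9508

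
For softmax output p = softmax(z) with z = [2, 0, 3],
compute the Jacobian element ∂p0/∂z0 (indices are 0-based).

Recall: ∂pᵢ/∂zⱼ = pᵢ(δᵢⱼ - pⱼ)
∂p0/∂z0 = 0.1922

p = softmax(z) = [0.2595, 0.03512, 0.7054]
p0 = 0.2595

∂p0/∂z0 = p0(1 - p0) = 0.2595 × (1 - 0.2595) = 0.1922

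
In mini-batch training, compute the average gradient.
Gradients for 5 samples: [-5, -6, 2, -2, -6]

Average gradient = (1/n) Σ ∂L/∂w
Average gradient = -3.4

Average = (1/5)(-5 + -6 + 2 + -2 + -6) = -17/5 = -3.4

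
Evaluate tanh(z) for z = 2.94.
0.9944

tanh(2.94) = (e^(2.94) - e^(-2.94))/(e^(2.94) + e^(-2.94)) = 0.9944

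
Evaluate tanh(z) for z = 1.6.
0.9217

tanh(1.6) = (e^(1.6) - e^(-1.6))/(e^(1.6) + e^(-1.6)) = 0.9217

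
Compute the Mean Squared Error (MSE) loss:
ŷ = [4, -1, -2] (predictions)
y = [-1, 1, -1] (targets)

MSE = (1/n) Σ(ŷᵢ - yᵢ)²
MSE = 10

MSE = (1/3)((4--1)² + (-1-1)² + (-2--1)²) = (1/3)(25 + 4 + 1) = 10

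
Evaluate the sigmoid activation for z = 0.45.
0.6106

sigmoid(0.45) = 1/(1 + e^(-0.45)) = 1/(1 + 0.6376) = 0.6106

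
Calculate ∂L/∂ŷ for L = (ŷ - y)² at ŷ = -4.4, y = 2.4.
∂L/∂ŷ = -13.6

∂L/∂ŷ = 2(ŷ - y) = 2(-4.4 - 2.4) = 2(-6.8) = -13.6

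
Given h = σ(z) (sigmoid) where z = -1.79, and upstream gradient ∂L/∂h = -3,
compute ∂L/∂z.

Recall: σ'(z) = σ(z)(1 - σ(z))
∂L/∂z = -0.3678

σ(-1.79) = 0.1431
σ'(-1.79) = σ(-1.79)(1 - σ(-1.79)) = 0.1431 × 0.8569 = 0.1226
∂L/∂z = ∂L/∂h · σ'(z) = -3 × 0.1226 = -0.3678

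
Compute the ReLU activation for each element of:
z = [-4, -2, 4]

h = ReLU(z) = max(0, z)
h = [0, 0, 4]

ReLU applied element-wise: max(0,-4)=0, max(0,-2)=0, max(0,4)=4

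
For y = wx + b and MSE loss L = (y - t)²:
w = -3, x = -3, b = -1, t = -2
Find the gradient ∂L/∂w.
∂L/∂w = -60

y = wx + b = (-3)(-3) + -1 = 8
∂L/∂y = 2(y - t) = 2(8 - -2) = 20
∂y/∂w = x = -3
∂L/∂w = ∂L/∂y · ∂y/∂w = 20 × -3 = -60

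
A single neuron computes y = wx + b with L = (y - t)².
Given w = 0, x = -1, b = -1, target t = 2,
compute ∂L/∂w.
∂L/∂w = 6

y = wx + b = (0)(-1) + -1 = -1
∂L/∂y = 2(y - t) = 2(-1 - 2) = -6
∂y/∂w = x = -1
∂L/∂w = ∂L/∂y · ∂y/∂w = -6 × -1 = 6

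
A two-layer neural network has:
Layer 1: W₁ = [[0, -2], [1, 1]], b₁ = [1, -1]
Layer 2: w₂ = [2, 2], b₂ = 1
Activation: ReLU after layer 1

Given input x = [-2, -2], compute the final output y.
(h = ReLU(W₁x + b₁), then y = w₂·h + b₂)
y = 11

Layer 1 pre-activation: z₁ = [5, -5]
After ReLU: h = [5, 0]
Layer 2 output: y = 2×5 + 2×0 + 1 = 11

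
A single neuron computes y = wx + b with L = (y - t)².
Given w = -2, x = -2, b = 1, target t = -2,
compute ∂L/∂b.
∂L/∂b = 14

y = wx + b = (-2)(-2) + 1 = 5
∂L/∂y = 2(y - t) = 2(5 - -2) = 14
∂y/∂b = 1
∂L/∂b = ∂L/∂y · ∂y/∂b = 14 × 1 = 14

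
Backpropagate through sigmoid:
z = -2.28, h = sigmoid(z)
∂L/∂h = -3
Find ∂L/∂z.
∂L/∂z = -0.2525

σ(-2.28) = 0.09279
σ'(-2.28) = σ(-2.28)(1 - σ(-2.28)) = 0.09279 × 0.9072 = 0.08418
∂L/∂z = ∂L/∂h · σ'(z) = -3 × 0.08418 = -0.2525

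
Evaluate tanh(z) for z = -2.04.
-0.9667

tanh(-2.04) = (e^(-2.04) - e^(2.04))/(e^(-2.04) + e^(2.04)) = -0.9667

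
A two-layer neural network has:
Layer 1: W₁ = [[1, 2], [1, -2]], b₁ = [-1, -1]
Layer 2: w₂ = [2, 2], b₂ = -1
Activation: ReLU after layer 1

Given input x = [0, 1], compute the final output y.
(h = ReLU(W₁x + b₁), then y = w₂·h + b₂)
y = 1

Layer 1 pre-activation: z₁ = [1, -3]
After ReLU: h = [1, 0]
Layer 2 output: y = 2×1 + 2×0 + -1 = 1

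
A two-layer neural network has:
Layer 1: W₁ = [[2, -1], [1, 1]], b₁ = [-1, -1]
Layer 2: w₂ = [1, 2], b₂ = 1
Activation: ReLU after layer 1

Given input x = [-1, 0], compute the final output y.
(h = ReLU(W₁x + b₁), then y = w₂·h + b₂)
y = 1

Layer 1 pre-activation: z₁ = [-3, -2]
After ReLU: h = [0, 0]
Layer 2 output: y = 1×0 + 2×0 + 1 = 1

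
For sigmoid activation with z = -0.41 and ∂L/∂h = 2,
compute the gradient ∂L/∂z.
∂L/∂z = 0.4796

σ(-0.41) = 0.3989
σ'(-0.41) = σ(-0.41)(1 - σ(-0.41)) = 0.3989 × 0.6011 = 0.2398
∂L/∂z = ∂L/∂h · σ'(z) = 2 × 0.2398 = 0.4796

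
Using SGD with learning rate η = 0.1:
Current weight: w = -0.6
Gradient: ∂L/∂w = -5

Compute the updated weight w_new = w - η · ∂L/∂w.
w_new = -0.1

w_new = w - η·∂L/∂w = -0.6 - 0.1×(-5) = -0.6 - (-0.5) = -0.1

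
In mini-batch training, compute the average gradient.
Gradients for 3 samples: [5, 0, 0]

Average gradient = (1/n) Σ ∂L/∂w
Average gradient = 1.667

Average = (1/3)(5 + 0 + 0) = 5/3 = 1.667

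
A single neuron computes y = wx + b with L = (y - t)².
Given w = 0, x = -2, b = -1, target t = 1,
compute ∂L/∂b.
∂L/∂b = -4

y = wx + b = (0)(-2) + -1 = -1
∂L/∂y = 2(y - t) = 2(-1 - 1) = -4
∂y/∂b = 1
∂L/∂b = ∂L/∂y · ∂y/∂b = -4 × 1 = -4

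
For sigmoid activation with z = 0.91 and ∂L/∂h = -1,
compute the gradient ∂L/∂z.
∂L/∂z = -0.2046

σ(0.91) = 0.713
σ'(0.91) = σ(0.91)(1 - σ(0.91)) = 0.713 × 0.287 = 0.2046
∂L/∂z = ∂L/∂h · σ'(z) = -1 × 0.2046 = -0.2046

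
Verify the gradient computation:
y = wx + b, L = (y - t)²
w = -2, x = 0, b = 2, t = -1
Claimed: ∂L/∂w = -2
Incorrect

y = (-2)(0) + 2 = 2
∂L/∂y = 2(y - t) = 2(2 - -1) = 6
∂y/∂w = x = 0
∂L/∂w = 6 × 0 = 0

Claimed value: -2
Incorrect: The correct gradient is 0.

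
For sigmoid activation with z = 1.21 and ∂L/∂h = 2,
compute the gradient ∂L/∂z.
∂L/∂z = 0.3539

σ(1.21) = 0.7703
σ'(1.21) = σ(1.21)(1 - σ(1.21)) = 0.7703 × 0.2297 = 0.1769
∂L/∂z = ∂L/∂h · σ'(z) = 2 × 0.1769 = 0.3539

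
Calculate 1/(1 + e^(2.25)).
0.09535

sigmoid(-2.25) = 1/(1 + e^(2.25)) = 1/(1 + 9.488) = 0.09535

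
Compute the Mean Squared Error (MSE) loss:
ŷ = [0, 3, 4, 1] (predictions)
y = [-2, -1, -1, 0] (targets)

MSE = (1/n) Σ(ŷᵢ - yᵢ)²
MSE = 11.5

MSE = (1/4)((0--2)² + (3--1)² + (4--1)² + (1-0)²) = (1/4)(4 + 16 + 25 + 1) = 11.5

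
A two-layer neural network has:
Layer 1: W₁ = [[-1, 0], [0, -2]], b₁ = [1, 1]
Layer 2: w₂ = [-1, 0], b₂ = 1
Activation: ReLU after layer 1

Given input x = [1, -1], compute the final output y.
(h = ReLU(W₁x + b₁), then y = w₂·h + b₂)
y = 1

Layer 1 pre-activation: z₁ = [0, 3]
After ReLU: h = [0, 3]
Layer 2 output: y = -1×0 + 0×3 + 1 = 1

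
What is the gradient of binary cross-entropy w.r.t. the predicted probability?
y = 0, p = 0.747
∂L/∂p = 3.953

∂L/∂p = -y/p + (1-y)/(1-p) = 0 + 1/0.253 = 3.953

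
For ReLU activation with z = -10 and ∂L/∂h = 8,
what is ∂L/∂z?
∂L/∂z = 0

h = ReLU(-10) = 0
Since z < 0: ∂h/∂z = 0
∂L/∂z = ∂L/∂h · ∂h/∂z = 8 × 0 = 0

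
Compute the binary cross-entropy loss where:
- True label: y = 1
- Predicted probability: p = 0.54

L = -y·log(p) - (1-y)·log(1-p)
L = 0.6162

L = -1·log(0.54) - 0·log(0.46) = -log(0.54) = 0.6162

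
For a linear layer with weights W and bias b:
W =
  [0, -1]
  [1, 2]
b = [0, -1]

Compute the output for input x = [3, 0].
y = [0, 2]

Wx = [0×3 + -1×0, 1×3 + 2×0]
   = [0, 3]
y = Wx + b = [0 + 0, 3 + -1] = [0, 2]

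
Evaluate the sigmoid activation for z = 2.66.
0.9346

sigmoid(2.66) = 1/(1 + e^(-2.66)) = 1/(1 + 0.06995) = 0.9346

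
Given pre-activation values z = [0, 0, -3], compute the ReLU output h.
h = [0, 0, 0]

ReLU applied element-wise: max(0,0)=0, max(0,0)=0, max(0,-3)=0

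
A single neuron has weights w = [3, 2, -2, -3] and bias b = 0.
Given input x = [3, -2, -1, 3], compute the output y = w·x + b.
y = -2

y = (3)(3) + (2)(-2) + (-2)(-1) + (-3)(3) + 0 = -2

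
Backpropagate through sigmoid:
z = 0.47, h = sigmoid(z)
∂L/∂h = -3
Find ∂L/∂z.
∂L/∂z = -0.7101

σ(0.47) = 0.6154
σ'(0.47) = σ(0.47)(1 - σ(0.47)) = 0.6154 × 0.3846 = 0.2367
∂L/∂z = ∂L/∂h · σ'(z) = -3 × 0.2367 = -0.7101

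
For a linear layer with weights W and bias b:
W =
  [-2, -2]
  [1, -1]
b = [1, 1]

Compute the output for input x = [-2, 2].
y = [1, -3]

Wx = [-2×-2 + -2×2, 1×-2 + -1×2]
   = [0, -4]
y = Wx + b = [0 + 1, -4 + 1] = [1, -3]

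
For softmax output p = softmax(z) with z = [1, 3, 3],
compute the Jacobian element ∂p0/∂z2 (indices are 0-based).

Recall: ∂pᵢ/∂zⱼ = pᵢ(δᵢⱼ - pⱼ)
∂p0/∂z2 = -0.02968

p = softmax(z) = [0.06338, 0.4683, 0.4683]
p0 = 0.06338, p2 = 0.4683

∂p0/∂z2 = -p0 × p2 = -0.06338 × 0.4683 = -0.02968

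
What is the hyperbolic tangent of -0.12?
-0.1194

tanh(-0.12) = (e^(-0.12) - e^(0.12))/(e^(-0.12) + e^(0.12)) = -0.1194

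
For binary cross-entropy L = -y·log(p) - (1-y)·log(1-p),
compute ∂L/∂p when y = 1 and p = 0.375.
∂L/∂p = -2.667

∂L/∂p = -y/p + (1-y)/(1-p) = -1/0.375 + 0 = -2.667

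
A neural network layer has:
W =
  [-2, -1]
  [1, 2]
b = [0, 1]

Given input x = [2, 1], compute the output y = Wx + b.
y = [-5, 5]

Wx = [-2×2 + -1×1, 1×2 + 2×1]
   = [-5, 4]
y = Wx + b = [-5 + 0, 4 + 1] = [-5, 5]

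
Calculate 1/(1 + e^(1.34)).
0.2075

sigmoid(-1.34) = 1/(1 + e^(1.34)) = 1/(1 + 3.819) = 0.2075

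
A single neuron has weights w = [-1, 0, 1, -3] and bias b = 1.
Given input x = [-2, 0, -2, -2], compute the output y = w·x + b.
y = 7

y = (-1)(-2) + (0)(0) + (1)(-2) + (-3)(-2) + 1 = 7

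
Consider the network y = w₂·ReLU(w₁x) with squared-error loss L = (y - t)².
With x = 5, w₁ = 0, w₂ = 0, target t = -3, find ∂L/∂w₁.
∂L/∂w₁ = 0

Forward pass:
z = w₁x = 0×5 = 0
h = ReLU(0) = 0
y = w₂h = 0×0 = 0

Backward pass:
∂L/∂y = 2(y - t) = 2(0 - -3) = 6
∂y/∂h = w₂ = 0
∂h/∂z = 0 (ReLU derivative)
∂z/∂w₁ = x = 5

∂L/∂w₁ = 6 × 0 × 0 × 5 = 0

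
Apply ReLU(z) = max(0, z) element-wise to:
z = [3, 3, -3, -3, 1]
h = [3, 3, 0, 0, 1]

ReLU applied element-wise: max(0,3)=3, max(0,3)=3, max(0,-3)=0, max(0,-3)=0, max(0,1)=1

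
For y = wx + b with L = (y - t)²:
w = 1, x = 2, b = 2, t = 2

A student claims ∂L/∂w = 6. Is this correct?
Incorrect

y = (1)(2) + 2 = 4
∂L/∂y = 2(y - t) = 2(4 - 2) = 4
∂y/∂w = x = 2
∂L/∂w = 4 × 2 = 8

Claimed value: 6
Incorrect: The correct gradient is 8.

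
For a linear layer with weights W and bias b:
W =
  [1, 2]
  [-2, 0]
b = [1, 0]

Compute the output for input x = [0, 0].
y = [1, 0]

Wx = [1×0 + 2×0, -2×0 + 0×0]
   = [0, 0]
y = Wx + b = [0 + 1, 0 + 0] = [1, 0]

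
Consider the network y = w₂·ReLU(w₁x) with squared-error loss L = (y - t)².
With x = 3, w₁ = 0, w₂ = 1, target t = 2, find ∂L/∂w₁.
∂L/∂w₁ = 0

Forward pass:
z = w₁x = 0×3 = 0
h = ReLU(0) = 0
y = w₂h = 1×0 = 0

Backward pass:
∂L/∂y = 2(y - t) = 2(0 - 2) = -4
∂y/∂h = w₂ = 1
∂h/∂z = 0 (ReLU derivative)
∂z/∂w₁ = x = 3

∂L/∂w₁ = -4 × 1 × 0 × 3 = 0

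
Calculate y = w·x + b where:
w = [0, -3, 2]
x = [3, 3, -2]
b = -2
y = -15

y = (0)(3) + (-3)(3) + (2)(-2) + -2 = -15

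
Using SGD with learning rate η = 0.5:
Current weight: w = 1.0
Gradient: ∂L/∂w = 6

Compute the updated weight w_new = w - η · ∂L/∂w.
w_new = -2

w_new = w - η·∂L/∂w = 1.0 - 0.5×(6) = 1.0 - (3) = -2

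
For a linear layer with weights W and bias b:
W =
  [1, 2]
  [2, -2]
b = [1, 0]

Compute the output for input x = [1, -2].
y = [-2, 6]

Wx = [1×1 + 2×-2, 2×1 + -2×-2]
   = [-3, 6]
y = Wx + b = [-3 + 1, 6 + 0] = [-2, 6]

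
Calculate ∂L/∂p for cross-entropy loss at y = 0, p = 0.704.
∂L/∂p = 3.378

∂L/∂p = -y/p + (1-y)/(1-p) = 0 + 1/0.296 = 3.378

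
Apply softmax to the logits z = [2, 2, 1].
p = [0.4223, 0.4223, 0.1554]

exp(z) = [7.389, 7.389, 2.718]
Sum = 17.5
p = [0.4223, 0.4223, 0.1554]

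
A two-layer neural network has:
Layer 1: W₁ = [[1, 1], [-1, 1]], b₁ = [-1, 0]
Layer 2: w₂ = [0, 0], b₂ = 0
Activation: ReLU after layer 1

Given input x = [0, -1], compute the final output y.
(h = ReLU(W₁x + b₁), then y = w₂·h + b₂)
y = 0

Layer 1 pre-activation: z₁ = [-2, -1]
After ReLU: h = [0, 0]
Layer 2 output: y = 0×0 + 0×0 + 0 = 0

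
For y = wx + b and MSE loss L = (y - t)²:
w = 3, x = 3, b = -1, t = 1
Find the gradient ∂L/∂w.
∂L/∂w = 42

y = wx + b = (3)(3) + -1 = 8
∂L/∂y = 2(y - t) = 2(8 - 1) = 14
∂y/∂w = x = 3
∂L/∂w = ∂L/∂y · ∂y/∂w = 14 × 3 = 42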